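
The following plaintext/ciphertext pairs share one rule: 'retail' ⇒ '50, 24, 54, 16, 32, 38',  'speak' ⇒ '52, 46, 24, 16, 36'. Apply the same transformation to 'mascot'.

40, 16, 52, 20, 44, 54

r(#18)→50 and e(#5)→24: differences scale by 2, so n = 2·pos + 14. With a=1..z=26, the number is 2·pos + 14.
Applying it to mascot: m=13→40, a=1→16, s=19→52, c=3→20, o=15→44, t=20→54.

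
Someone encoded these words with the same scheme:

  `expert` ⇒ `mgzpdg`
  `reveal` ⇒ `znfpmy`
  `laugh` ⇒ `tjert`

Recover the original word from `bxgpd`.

The shift increases by 1 at each position, starting from +8: 8, 9, 10, ….
Undoing it on bxgpd: b−8=t, x−9=o, g−10=w, p−11=e, d−12=r.

tower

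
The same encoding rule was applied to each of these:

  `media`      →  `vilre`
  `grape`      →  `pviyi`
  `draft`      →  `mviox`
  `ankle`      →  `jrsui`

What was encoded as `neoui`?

eagle

Shifts by position in media: pos 0: m→v (+9), pos 1: e→i (+4), pos 2: d→l (+8), pos 3: i→r (+9), pos 4: a→e (+4) — repeating every 3. The shifts repeat in a cycle of length 3: positions 0,1,… shift by +9, +4, +8, then the pattern repeats.
Decoding neoui: n−9=e, e−4=a, o−8=g, u−9=l, i−4=e.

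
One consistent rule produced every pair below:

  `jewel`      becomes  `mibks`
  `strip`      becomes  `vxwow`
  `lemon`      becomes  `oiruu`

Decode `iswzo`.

Each letter shifts forward by (position + 3), i.e. 3, 4, 5, … — the shift grows by one for each successive letter.
Reversing it on iswzo: i−3=f, s−4=o, w−5=r, z−6=t, o−7=h.

forth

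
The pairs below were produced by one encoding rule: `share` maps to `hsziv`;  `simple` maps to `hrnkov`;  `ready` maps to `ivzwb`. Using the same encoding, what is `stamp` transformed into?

Each pair mirrors across the alphabet (s↔h, h↔s, a↔z): positions sum to 25. Letters are reflected about the middle of the alphabet (position → 25−position): Atbash.
Applying it to stamp: s↔h, t↔g, a↔z, m↔n, p↔k.

hgznk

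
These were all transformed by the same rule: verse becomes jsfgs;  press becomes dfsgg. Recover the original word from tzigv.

flush

Compare letters: v→j is +14, e→s is +14, r→f is +14 — a constant shift. Every letter moves 14 places later in the alphabet, wrapping around z→a.
Decoding tzigv: t−14=f, z−14=l, i−14=u, g−14=s, v−14=h.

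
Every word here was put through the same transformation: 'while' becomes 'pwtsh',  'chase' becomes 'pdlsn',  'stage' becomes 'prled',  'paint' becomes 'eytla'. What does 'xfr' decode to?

gum

Two steps: reverse the string, then apply a Caesar shift of +11.
Decoding xfr: shift back: x−11=m, f−11=u, r−11=g → mug; then reverse → gum.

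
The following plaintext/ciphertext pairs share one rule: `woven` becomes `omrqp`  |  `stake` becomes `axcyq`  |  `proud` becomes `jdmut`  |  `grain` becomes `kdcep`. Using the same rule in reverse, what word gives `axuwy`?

stuck

w(22)→o(14) and o(14)→m(12) fit y≡23x+2 (mod 26); the inverse of 23 mod 26 is 17. This is an affine cipher: with a=0,…,z=25, each position x becomes (23x+2) mod 26.
Decoding axuwy: a(0)→17·(0−2)≡18=s; x(23)→17·(23−2)≡19=t; u(20)→17·(20−2)≡20=u; w(22)→17·(22−2)≡2=c; y(24)→17·(24−2)≡10=k (all mod 26).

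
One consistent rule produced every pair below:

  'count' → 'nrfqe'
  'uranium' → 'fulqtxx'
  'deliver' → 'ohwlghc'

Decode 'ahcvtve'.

Shifts by position in count: pos 0: c→n (+11), pos 1: o→r (+3), pos 2: u→f (+11), pos 3: n→q (+3) — repeating every 2. It's a Vigenère-style cipher with numeric key [11,3]: position i shifts by key[i mod 2].
Decoding ahcvtve: a−11=p, h−3=e, c−11=r, v−3=s, t−11=i, v−3=s, e−11=t.

persist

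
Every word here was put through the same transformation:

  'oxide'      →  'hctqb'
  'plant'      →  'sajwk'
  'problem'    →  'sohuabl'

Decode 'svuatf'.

public

o(14)→h(7) and x(23)→c(2) fit y≡11x+9 (mod 26); the inverse of 11 mod 26 is 19. This is an affine cipher: with a=0,…,z=25, each position x becomes (11x+9) mod 26.
Decoding svuatf: s(18)→19·(18−9)≡15=p; v(21)→19·(21−9)≡20=u; u(20)→19·(20−9)≡1=b; a(0)→19·(0−9)≡11=l; t(19)→19·(19−9)≡8=i; f(5)→19·(5−9)≡2=c (all mod 26).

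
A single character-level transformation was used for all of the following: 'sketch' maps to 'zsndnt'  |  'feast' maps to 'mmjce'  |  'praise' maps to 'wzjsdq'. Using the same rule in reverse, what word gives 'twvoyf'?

In sketch: s→z is +7, k→s is +8, e→n is +9, t→d is +10 — the shift increases by 1 each position. The shift increases by 1 at each position, starting from +7: 7, 8, 9, ….
Undoing it on twvoyf: t−7=m, w−8=o, v−9=m, o−10=e, y−11=n, f−12=t.

moment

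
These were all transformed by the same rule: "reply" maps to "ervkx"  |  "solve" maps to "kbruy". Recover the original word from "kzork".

The output letters match the input read backwards, each shifted +6: reply reversed is ylper. The word is reversed, then every letter is shifted forward by 6.
Decoding kzork: shift back: k−6=e, z−6=t, o−6=i, r−6=l, k−6=e → etile; then reverse → elite.

elite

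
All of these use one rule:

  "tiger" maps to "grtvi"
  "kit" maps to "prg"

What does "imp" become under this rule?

rnk

Each pair mirrors across the alphabet (t↔g, i↔r, g↔t): positions sum to 25. Each letter is replaced by its mirror in the alphabet: a↔z, b↔y, c↔x, and so on (the Atbash cipher).
Applying it to imp: i↔r, m↔n, p↔k.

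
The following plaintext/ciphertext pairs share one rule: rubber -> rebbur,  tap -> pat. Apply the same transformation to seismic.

The output letters match the input read backwards: rubber reversed is rebbur. The word is simply reversed.
On seismic: reverse → cimsies.

cimsies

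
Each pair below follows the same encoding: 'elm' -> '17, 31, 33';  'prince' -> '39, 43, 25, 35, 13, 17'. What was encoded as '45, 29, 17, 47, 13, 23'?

sketch

Each letter becomes 2×(its alphabet position, a=1..z=26) + 7.
Undoing it on 45, 29, 17, 47, 13, 23: 45→(45−7)÷2=19=s, 29→(29−7)÷2=11=k, 17→(17−7)÷2=5=e, 47→(47−7)÷2=20=t, 13→(13−7)÷2=3=c, 23→(23−7)÷2=8=h.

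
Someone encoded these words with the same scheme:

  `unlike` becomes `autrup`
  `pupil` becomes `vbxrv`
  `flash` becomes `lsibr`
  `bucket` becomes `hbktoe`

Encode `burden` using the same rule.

hbzmoy

In unlike: u→a is +6, n→u is +7, l→t is +8, i→r is +9 — the shift increases by 1 each position. Each letter shifts forward by (position + 6), i.e. 6, 7, 8, … — the shift grows by one for each successive letter.
Applying it to burden: b+6=h, u+7=b, r+8=z, d+9=m, e+10=o, n+11=y.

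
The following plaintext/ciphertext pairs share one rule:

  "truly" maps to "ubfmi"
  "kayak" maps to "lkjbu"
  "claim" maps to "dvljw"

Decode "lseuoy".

Shifts by position in truly: pos 0: t→u (+1), pos 1: r→b (+10), pos 2: u→f (+11), pos 3: l→m (+1), pos 4: y→i (+10) — repeating every 3. It's a Vigenère-style cipher with numeric key [1,10,11]: position i shifts by key[i mod 3].
Reversing it on lseuoy: l−1=k, s−10=i, e−11=t, u−1=t, o−10=e, y−11=n.

kitten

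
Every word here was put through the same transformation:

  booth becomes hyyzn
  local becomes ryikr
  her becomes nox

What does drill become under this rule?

jxsrr

The shift depends on letter class: consonant b→h is +6, but vowel o→y is +10. Vowels shift forward by 10 and consonants shift forward by 6.
Applying it to drill: d(cons)+6=j, r(cons)+6=x, i(vowel)+10=s, l(cons)+6=r, l(cons)+6=r.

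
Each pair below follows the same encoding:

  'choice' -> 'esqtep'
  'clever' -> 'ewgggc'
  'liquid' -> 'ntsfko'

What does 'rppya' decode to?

Shifts by position in choice: pos 0: c→e (+2), pos 1: h→s (+11), pos 2: o→q (+2), pos 3: i→t (+11) — repeating every 2. The shifts repeat in a cycle of length 2: positions 0,1,… shift by +2, +11, then the pattern repeats.
Decoding rppya: r−2=p, p−11=e, p−2=n, y−11=n, a−2=y.

penny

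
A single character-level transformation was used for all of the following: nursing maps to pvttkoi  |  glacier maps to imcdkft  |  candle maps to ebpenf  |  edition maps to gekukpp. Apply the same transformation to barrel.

dbtsgm

Shifts by position in nursing: pos 0: n→p (+2), pos 1: u→v (+1), pos 2: r→t (+2), pos 3: s→t (+1) — repeating every 2. A repeating key of period 2 is used — shifts +2, +1 over and over.
On barrel: b+2=d, a+1=b, r+2=t, r+1=s, e+2=g, l+1=m.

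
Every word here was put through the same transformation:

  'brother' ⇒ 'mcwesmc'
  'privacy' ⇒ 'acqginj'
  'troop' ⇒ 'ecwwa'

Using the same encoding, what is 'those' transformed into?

The rule splits by letter class: vowels +8, consonants +11.
On those: t(cons)+11=e, h(cons)+11=s, o(vowel)+8=w, s(cons)+11=d, e(vowel)+8=m.

eswdm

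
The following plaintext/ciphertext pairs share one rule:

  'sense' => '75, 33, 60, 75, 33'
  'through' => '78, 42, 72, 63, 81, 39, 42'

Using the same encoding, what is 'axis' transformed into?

21, 90, 45, 75

s(#19)→75 and e(#5)→33: differences scale by 3, so n = 3·pos + 18. With a=1..z=26, the number is 3·pos + 18.
Applying it to axis: a=1→21, x=24→90, i=9→45, s=19→75.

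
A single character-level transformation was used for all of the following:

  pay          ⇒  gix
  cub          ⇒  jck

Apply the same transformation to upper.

zmxxc

The output letters match the input read backwards, each shifted +8: pay reversed is yap. The word is reversed, then every letter is shifted forward by 8.
On upper: reverse → reppu; then shift: r+8=z, e+8=m, p+8=x, p+8=x, u+8=c.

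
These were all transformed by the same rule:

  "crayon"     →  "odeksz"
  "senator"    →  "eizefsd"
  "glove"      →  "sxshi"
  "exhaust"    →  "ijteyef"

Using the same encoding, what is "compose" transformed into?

The shift depends on letter class: consonant c→o is +12, but vowel a→e is +4. The rule splits by letter class: vowels +4, consonants +12.
Applying it to compose: c(cons)+12=o, o(vowel)+4=s, m(cons)+12=y, p(cons)+12=b, o(vowel)+4=s, s(cons)+12=e, e(vowel)+4=i.

osybsei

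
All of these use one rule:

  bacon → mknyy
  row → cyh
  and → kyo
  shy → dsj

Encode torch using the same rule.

The shift depends on letter class: consonant b→m is +11, but vowel a→k is +10. Vowels shift forward by 10 and consonants shift forward by 11.
Applying it to torch: t(cons)+11=e, o(vowel)+10=y, r(cons)+11=c, c(cons)+11=n, h(cons)+11=s.

eycns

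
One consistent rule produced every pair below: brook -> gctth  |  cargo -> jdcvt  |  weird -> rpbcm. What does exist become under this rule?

b(1)→g(6) and r(17)→c(2) fit y≡3x+3 (mod 26); the inverse of 3 mod 26 is 9. This is an affine cipher: with a=0,…,z=25, each position x becomes (3x+3) mod 26.
For exist: e(4)→3·4+3≡15=p; x(23)→3·23+3≡20=u; i(8)→3·8+3≡1=b; s(18)→3·18+3≡5=f; t(19)→3·19+3≡8=i (all mod 26).

pubfi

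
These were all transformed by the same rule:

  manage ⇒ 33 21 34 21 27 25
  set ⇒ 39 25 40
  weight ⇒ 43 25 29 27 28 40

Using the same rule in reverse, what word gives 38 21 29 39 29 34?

raisin

Each letter is replaced by its alphabet position (a=1..z=26) + 20.
Decoding 38 21 29 39 29 34: 38→(38−20)÷1=18=r, 21→(21−20)÷1=1=a, 29→(29−20)÷1=9=i, 39→(39−20)÷1=19=s, 29→(29−20)÷1=9=i, 34→(34−20)÷1=14=n.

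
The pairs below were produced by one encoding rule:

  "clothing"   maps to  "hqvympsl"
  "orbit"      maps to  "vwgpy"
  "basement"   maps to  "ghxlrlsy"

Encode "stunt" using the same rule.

xybsy

The shift depends on letter class: consonant c→h is +5, but vowel o→v is +7. Vowels shift forward by 7 and consonants shift forward by 5.
For stunt: s(cons)+5=x, t(cons)+5=y, u(vowel)+7=b, n(cons)+5=s, t(cons)+5=y.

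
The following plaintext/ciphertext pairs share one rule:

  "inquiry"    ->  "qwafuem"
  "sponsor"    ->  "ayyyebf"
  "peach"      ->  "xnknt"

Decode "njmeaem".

Letter i (0-indexed) is shifted by i+8, so successive shifts are 8, 9, 10, ….
Decoding njmeaem: n−8=f, j−9=a, m−10=c, e−11=t, a−12=o, e−13=r, m−14=y.

factory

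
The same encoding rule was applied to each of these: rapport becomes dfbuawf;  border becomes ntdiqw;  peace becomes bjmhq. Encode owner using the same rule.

The shifts repeat in a cycle of length 2: positions 0,1,… shift by +12, +5, then the pattern repeats.
For owner: o+12=a, w+5=b, n+12=z, e+5=j, r+12=d.

abzjd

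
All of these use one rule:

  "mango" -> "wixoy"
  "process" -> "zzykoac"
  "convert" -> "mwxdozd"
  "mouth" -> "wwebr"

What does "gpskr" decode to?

Shifts by position in mango: pos 0: m→w (+10), pos 1: a→i (+8), pos 2: n→x (+10), pos 3: g→o (+8) — repeating every 2. A repeating key of period 2 is used — shifts +10, +8 over and over.
Reversing it on gpskr: g−10=w, p−8=h, s−10=i, k−8=c, r−10=h.

which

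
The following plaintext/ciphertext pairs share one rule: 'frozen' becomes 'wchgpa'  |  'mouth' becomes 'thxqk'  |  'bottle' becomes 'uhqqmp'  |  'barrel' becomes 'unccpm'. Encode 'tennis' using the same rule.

f(5)→w(22) and r(17)→c(2) fit y≡7x+13 (mod 26); the inverse of 7 mod 26 is 15. Treating letters as 0–25, the rule is x ↦ 7x + 13 (mod 26).
For tennis: t(19)→7·19+13≡16=q; e(4)→7·4+13≡15=p; n(13)→7·13+13≡0=a; n(13)→7·13+13≡0=a; i(8)→7·8+13≡17=r; s(18)→7·18+13≡9=j (all mod 26).

qpaarj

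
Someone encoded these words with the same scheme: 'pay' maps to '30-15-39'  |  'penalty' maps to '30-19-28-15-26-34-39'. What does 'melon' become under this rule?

27-19-26-29-28

Letters become their 1-based position plus 14 (so a→15, b→16, …).
On melon: m=13→27, e=5→19, l=12→26, o=15→29, n=14→28.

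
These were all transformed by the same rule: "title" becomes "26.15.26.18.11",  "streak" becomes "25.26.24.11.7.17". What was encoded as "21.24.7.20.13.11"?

orange

Each letter is replaced by its alphabet position (a=1..z=26) + 6.
Reversing it on 21.24.7.20.13.11: 21→(21−6)÷1=15=o, 24→(24−6)÷1=18=r, 7→(7−6)÷1=1=a, 20→(20−6)÷1=14=n, 13→(13−6)÷1=7=g, 11→(11−6)÷1=5=e.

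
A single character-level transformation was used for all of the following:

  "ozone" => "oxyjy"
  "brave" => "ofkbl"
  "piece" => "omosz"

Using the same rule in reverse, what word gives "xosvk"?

The output letters match the input read backwards, each shifted +10: ozone reversed is enozo. The word is reversed, then every letter is shifted forward by 10.
Undoing it on xosvk: shift back: x−10=n, o−10=e, s−10=i, v−10=l, k−10=a → neila; then reverse → alien.

alien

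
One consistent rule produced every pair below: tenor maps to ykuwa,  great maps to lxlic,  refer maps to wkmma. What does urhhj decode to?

In tenor: t→y is +5, e→k is +6, n→u is +7, o→w is +8 — the shift increases by 1 each position. Letter i (0-indexed) is shifted by i+5, so successive shifts are 5, 6, 7, ….
Undoing it on urhhj: u−5=p, r−6=l, h−7=a, h−8=z, j−9=a.

plaza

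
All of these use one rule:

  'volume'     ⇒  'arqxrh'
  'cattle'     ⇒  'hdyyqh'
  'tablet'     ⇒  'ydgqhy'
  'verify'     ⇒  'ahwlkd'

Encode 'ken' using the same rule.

The rule splits by letter class: vowels +3, consonants +5.
On ken: k(cons)+5=p, e(vowel)+3=h, n(cons)+5=s.

phs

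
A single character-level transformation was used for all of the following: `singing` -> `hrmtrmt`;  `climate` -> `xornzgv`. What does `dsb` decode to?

why

Each pair mirrors across the alphabet (s↔h, i↔r, n↔m): positions sum to 25. This is the alphabet-reversal cipher (Atbash): a becomes z, b becomes y, etc.
Reversing it on dsb: d↔w, s↔h, b↔y.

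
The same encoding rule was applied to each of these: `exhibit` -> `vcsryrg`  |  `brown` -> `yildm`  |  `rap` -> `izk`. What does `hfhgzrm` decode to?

Each pair mirrors across the alphabet (e↔v, x↔c, h↔s): positions sum to 25. Each letter is replaced by its mirror in the alphabet: a↔z, b↔y, c↔x, and so on (the Atbash cipher).
Undoing it on hfhgzrm: h↔s, f↔u, h↔s, g↔t, z↔a, r↔i, m↔n.

sustain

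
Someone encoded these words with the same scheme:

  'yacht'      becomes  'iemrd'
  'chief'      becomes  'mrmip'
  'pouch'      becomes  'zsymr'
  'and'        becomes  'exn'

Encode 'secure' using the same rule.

cimybi

The shift depends on letter class: consonant y→i is +10, but vowel a→e is +4. Vowels shift forward by 4 and consonants shift forward by 10.
Applying it to secure: s(cons)+10=c, e(vowel)+4=i, c(cons)+10=m, u(vowel)+4=y, r(cons)+10=b, e(vowel)+4=i.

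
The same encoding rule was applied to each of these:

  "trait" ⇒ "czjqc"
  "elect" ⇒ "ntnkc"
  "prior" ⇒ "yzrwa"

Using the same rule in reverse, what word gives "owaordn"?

forgive

Shifts by position in trait: pos 0: t→c (+9), pos 1: r→z (+8), pos 2: a→j (+9), pos 3: i→q (+8) — repeating every 2. The shifts repeat in a cycle of length 2: positions 0,1,… shift by +9, +8, then the pattern repeats.
Decoding owaordn: o−9=f, w−8=o, a−9=r, o−8=g, r−9=i, d−8=v, n−9=e.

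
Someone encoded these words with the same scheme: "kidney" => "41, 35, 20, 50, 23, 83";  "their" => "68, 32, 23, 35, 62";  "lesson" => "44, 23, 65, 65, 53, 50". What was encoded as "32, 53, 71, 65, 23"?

house

k(#11)→41 and i(#9)→35: differences scale by 3, so n = 3·pos + 8. Each letter becomes 3×(its alphabet position, a=1..z=26) + 8.
Reversing it on 32, 53, 71, 65, 23: 32→(32−8)÷3=8=h, 53→(53−8)÷3=15=o, 71→(71−8)÷3=21=u, 65→(65−8)÷3=19=s, 23→(23−8)÷3=5=e.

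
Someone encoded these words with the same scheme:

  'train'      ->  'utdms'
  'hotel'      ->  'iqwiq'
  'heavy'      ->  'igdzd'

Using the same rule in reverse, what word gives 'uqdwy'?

In train: t→u is +1, r→t is +2, a→d is +3, i→m is +4 — the shift increases by 1 each position. The shift increases by 1 at each position, starting from +1: 1, 2, 3, ….
Decoding uqdwy: u−1=t, q−2=o, d−3=a, w−4=s, y−5=t.

toast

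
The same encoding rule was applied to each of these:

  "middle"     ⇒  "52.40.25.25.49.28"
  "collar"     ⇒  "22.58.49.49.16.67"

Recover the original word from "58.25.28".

ode

With a=1..z=26, the number is 3·pos + 13.
Undoing it on 58.25.28: 58→(58−13)÷3=15=o, 25→(25−13)÷3=4=d, 28→(28−13)÷3=5=e.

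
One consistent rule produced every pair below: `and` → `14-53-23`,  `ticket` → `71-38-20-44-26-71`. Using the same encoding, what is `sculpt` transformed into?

68-20-74-47-59-71

a(#1)→14 and n(#14)→53: differences scale by 3, so n = 3·pos + 11. Each letter becomes 3×(its alphabet position, a=1..z=26) + 11.
Applying it to sculpt: s=19→68, c=3→20, u=21→74, l=12→47, p=16→59, t=20→71.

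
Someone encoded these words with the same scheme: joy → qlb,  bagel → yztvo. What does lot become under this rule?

Each pair mirrors across the alphabet (j↔q, o↔l, y↔b): positions sum to 25. Each letter is replaced by its mirror in the alphabet: a↔z, b↔y, c↔x, and so on (the Atbash cipher).
For lot: l↔o, o↔l, t↔g.

olg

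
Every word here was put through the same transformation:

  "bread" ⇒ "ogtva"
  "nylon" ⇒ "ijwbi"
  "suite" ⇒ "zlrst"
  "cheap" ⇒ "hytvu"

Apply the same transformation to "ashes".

vzytz

b(1)→o(14) and r(17)→g(6) fit y≡19x+21 (mod 26); the inverse of 19 mod 26 is 11. This is an affine cipher: with a=0,…,z=25, each position x becomes (19x+21) mod 26.
For ashes: a(0)→19·0+21≡21=v; s(18)→19·18+21≡25=z; h(7)→19·7+21≡24=y; e(4)→19·4+21≡19=t; s(18)→19·18+21≡25=z (all mod 26).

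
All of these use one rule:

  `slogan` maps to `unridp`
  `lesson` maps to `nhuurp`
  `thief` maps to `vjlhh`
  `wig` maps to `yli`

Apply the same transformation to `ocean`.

The shift depends on letter class: consonant s→u is +2, but vowel o→r is +3. Vowels shift forward by 3 and consonants shift forward by 2.
Applying it to ocean: o(vowel)+3=r, c(cons)+2=e, e(vowel)+3=h, a(vowel)+3=d, n(cons)+2=p.

rehdp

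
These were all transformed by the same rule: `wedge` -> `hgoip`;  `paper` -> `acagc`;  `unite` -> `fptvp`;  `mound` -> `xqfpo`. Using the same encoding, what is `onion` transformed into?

zptqy

A repeating key of period 2 is used — shifts +11, +2 over and over.
For onion: o+11=z, n+2=p, i+11=t, o+2=q, n+11=y.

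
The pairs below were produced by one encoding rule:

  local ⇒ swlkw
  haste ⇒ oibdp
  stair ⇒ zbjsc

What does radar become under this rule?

Each letter shifts forward by (position + 7), i.e. 7, 8, 9, … — the shift grows by one for each successive letter.
Applying it to radar: r+7=y, a+8=i, d+9=m, a+10=k, r+11=c.

yimkc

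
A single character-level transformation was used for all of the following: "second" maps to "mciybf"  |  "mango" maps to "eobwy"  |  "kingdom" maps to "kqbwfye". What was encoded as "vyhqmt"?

polish

s(18)→m(12) and e(4)→c(2) fit y≡23x+14 (mod 26); the inverse of 23 mod 26 is 17. Treating letters as 0–25, the rule is x ↦ 23x + 14 (mod 26).
Undoing it on vyhqmt: v(21)→17·(21−14)≡15=p; y(24)→17·(24−14)≡14=o; h(7)→17·(7−14)≡11=l; q(16)→17·(16−14)≡8=i; m(12)→17·(12−14)≡18=s; t(19)→17·(19−14)≡7=h (all mod 26).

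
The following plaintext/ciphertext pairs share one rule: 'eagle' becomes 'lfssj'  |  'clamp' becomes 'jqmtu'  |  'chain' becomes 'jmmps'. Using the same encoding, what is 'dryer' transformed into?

Shifts by position in eagle: pos 0: e→l (+7), pos 1: a→f (+5), pos 2: g→s (+12), pos 3: l→s (+7), pos 4: e→j (+5) — repeating every 3. A repeating key of period 3 is used — shifts +7, +5, +12 over and over.
Applying it to dryer: d+7=k, r+5=w, y+12=k, e+7=l, r+5=w.

kwklw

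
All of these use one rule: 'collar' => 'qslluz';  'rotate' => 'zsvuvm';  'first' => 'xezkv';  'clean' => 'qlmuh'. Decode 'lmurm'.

c(2)→q(16) and o(14)→s(18) fit y≡11x+20 (mod 26); the inverse of 11 mod 26 is 19. Treating letters as 0–25, the rule is x ↦ 11x + 20 (mod 26).
Reversing it on lmurm: l(11)→19·(11−20)≡11=l; m(12)→19·(12−20)≡4=e; u(20)→19·(20−20)≡0=a; r(17)→19·(17−20)≡21=v; m(12)→19·(12−20)≡4=e (all mod 26).

leave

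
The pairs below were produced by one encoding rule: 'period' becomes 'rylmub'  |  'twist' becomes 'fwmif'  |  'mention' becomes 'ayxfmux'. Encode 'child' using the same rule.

epmdb

p(15)→r(17) and e(4)→y(24) fit y≡23x+10 (mod 26); the inverse of 23 mod 26 is 17. This is an affine cipher: with a=0,…,z=25, each position x becomes (23x+10) mod 26.
For child: c(2)→23·2+10≡4=e; h(7)→23·7+10≡15=p; i(8)→23·8+10≡12=m; l(11)→23·11+10≡3=d; d(3)→23·3+10≡1=b (all mod 26).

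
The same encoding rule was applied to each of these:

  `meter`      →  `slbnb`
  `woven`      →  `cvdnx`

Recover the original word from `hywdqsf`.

In meter: m→s is +6, e→l is +7, t→b is +8, e→n is +9 — the shift increases by 1 each position. The shift increases by 1 at each position, starting from +6: 6, 7, 8, ….
Reversing it on hywdqsf: h−6=b, y−7=r, w−8=o, d−9=u, q−10=g, s−11=h, f−12=t.

brought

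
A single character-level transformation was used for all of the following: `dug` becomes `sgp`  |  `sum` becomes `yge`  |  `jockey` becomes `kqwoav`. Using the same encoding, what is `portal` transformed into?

xmfdab

The output letters match the input read backwards, each shifted +12: dug reversed is gud. Two steps: reverse the string, then apply a Caesar shift of +12.
On portal: reverse → latrop; then shift: l+12=x, a+12=m, t+12=f, r+12=d, o+12=a, p+12=b.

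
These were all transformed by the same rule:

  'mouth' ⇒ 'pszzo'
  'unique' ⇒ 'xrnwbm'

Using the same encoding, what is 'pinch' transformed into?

In mouth: m→p is +3, o→s is +4, u→z is +5, t→z is +6 — the shift increases by 1 each position. The shift increases by 1 at each position, starting from +3: 3, 4, 5, ….
On pinch: p+3=s, i+4=m, n+5=s, c+6=i, h+7=o.

smsio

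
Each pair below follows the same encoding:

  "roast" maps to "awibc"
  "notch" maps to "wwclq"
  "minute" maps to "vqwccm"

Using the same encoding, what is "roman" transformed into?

awviw

The shift depends on letter class: consonant r→a is +9, but vowel o→w is +8. The rule splits by letter class: vowels +8, consonants +9.
On roman: r(cons)+9=a, o(vowel)+8=w, m(cons)+9=v, a(vowel)+8=i, n(cons)+9=w.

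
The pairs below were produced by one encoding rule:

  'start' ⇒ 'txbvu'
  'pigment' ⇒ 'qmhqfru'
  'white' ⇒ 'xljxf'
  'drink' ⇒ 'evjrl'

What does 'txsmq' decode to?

strip

The shifts repeat in a cycle of length 2: positions 0,1,… shift by +1, +4, then the pattern repeats.
Undoing it on txsmq: t−1=s, x−4=t, s−1=r, m−4=i, q−1=p.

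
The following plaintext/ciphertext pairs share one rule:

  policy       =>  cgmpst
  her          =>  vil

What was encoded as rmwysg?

cousin

The output letters match the input read backwards, each shifted +4: policy reversed is ycilop. The word is reversed, then every letter is shifted forward by 4.
Decoding rmwysg: shift back: r−4=n, m−4=i, w−4=s, y−4=u, s−4=o, g−4=c → nisuoc; then reverse → cousin.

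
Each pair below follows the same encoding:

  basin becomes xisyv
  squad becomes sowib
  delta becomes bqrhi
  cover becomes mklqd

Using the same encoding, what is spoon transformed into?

szkkv

This is an affine cipher: with a=0,…,z=25, each position x becomes (15x+8) mod 26.
Applying it to spoon: s(18)→15·18+8≡18=s; p(15)→15·15+8≡25=z; o(14)→15·14+8≡10=k; o(14)→15·14+8≡10=k; n(13)→15·13+8≡21=v (all mod 26).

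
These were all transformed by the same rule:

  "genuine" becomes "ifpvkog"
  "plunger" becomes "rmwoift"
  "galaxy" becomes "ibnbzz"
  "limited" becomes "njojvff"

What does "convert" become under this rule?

Shifts by position in genuine: pos 0: g→i (+2), pos 1: e→f (+1), pos 2: n→p (+2), pos 3: u→v (+1) — repeating every 2. It's a Vigenère-style cipher with numeric key [2,1]: position i shifts by key[i mod 2].
Applying it to convert: c+2=e, o+1=p, n+2=p, v+1=w, e+2=g, r+1=s, t+2=v.

eppwgsv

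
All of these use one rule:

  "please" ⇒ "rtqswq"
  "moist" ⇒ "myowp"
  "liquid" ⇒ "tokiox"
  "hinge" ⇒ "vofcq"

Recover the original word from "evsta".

p(15)→r(17) and l(11)→t(19) fit y≡19x+18 (mod 26); the inverse of 19 mod 26 is 11. Treating letters as 0–25, the rule is x ↦ 19x + 18 (mod 26).
Undoing it on evsta: e(4)→11·(4−18)≡2=c; v(21)→11·(21−18)≡7=h; s(18)→11·(18−18)≡0=a; t(19)→11·(19−18)≡11=l; a(0)→11·(0−18)≡10=k (all mod 26).

chalk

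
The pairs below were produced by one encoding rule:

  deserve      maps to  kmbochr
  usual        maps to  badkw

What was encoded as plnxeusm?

identify

Letter i (0-indexed) is shifted by i+7, so successive shifts are 7, 8, 9, ….
Decoding plnxeusm: p−7=i, l−8=d, n−9=e, x−10=n, e−11=t, u−12=i, s−13=f, m−14=y.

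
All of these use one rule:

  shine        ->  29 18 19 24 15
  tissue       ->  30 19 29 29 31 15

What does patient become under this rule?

Letters become their 1-based position plus 10 (so a→11, b→12, …).
On patient: p=16→26, a=1→11, t=20→30, i=9→19, e=5→15, n=14→24, t=20→30.

26 11 30 19 15 24 30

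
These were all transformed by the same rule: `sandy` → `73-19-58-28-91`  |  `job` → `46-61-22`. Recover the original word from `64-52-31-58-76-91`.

plenty

With a=1..z=26, the number is 3·pos + 16.
Decoding 64-52-31-58-76-91: 64→(64−16)÷3=16=p, 52→(52−16)÷3=12=l, 31→(31−16)÷3=5=e, 58→(58−16)÷3=14=n, 76→(76−16)÷3=20=t, 91→(91−16)÷3=25=y.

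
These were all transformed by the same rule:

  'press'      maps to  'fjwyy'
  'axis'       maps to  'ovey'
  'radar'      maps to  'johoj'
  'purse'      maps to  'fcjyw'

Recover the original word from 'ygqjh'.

p(15)→f(5) and r(17)→j(9) fit y≡15x+14 (mod 26); the inverse of 15 mod 26 is 7. This is an affine cipher: with a=0,…,z=25, each position x becomes (15x+14) mod 26.
Decoding ygqjh: y(24)→7·(24−14)≡18=s; g(6)→7·(6−14)≡22=w; q(16)→7·(16−14)≡14=o; j(9)→7·(9−14)≡17=r; h(7)→7·(7−14)≡3=d (all mod 26).

sword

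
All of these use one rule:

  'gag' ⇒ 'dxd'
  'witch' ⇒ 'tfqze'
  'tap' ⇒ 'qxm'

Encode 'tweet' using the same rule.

Compare letters: g→d is +23, a→x is +23, g→d is +23 — a constant shift. Every letter moves 23 places later in the alphabet, wrapping around z→a.
Applying it to tweet: t+23=q, w+23=t, e+23=b, e+23=b, t+23=q.

qtbbq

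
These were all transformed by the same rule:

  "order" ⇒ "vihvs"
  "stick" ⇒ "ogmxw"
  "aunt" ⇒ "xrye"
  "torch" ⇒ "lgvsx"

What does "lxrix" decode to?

tenth

The output letters match the input read backwards, each shifted +4: order reversed is redro. Read the word backwards and shift each letter +4.
Decoding lxrix: shift back: l−4=h, x−4=t, r−4=n, i−4=e, x−4=t → htnet; then reverse → tenth.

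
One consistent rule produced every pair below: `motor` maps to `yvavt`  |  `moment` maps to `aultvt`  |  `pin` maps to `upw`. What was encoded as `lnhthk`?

Two steps: reverse the string, then apply a Caesar shift of +7.
Undoing it on lnhthk: shift back: l−7=e, n−7=g, h−7=a, t−7=m, h−7=a, k−7=d → egamad; then reverse → damage.

damage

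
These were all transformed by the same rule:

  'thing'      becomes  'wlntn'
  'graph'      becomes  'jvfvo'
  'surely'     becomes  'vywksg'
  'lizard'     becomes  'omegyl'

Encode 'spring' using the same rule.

vtwouo

In thing: t→w is +3, h→l is +4, i→n is +5, n→t is +6 — the shift increases by 1 each position. Letter i (0-indexed) is shifted by i+3, so successive shifts are 3, 4, 5, ….
On spring: s+3=v, p+4=t, r+5=w, i+6=o, n+7=u, g+8=o.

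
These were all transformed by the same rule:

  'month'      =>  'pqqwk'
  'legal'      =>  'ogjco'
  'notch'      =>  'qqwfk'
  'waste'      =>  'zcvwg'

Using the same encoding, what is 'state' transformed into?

vwcwg

The shift depends on letter class: consonant m→p is +3, but vowel o→q is +2. Two shifts are in play — +2 for a/e/i/o/u, +3 for every other letter.
For state: s(cons)+3=v, t(cons)+3=w, a(vowel)+2=c, t(cons)+3=w, e(vowel)+2=g.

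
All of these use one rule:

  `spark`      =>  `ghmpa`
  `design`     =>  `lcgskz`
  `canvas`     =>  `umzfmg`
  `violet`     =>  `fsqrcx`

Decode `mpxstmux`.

artifact

s(18)→g(6) and p(15)→h(7) fit y≡17x+12 (mod 26); the inverse of 17 mod 26 is 23. This is an affine cipher: with a=0,…,z=25, each position x becomes (17x+12) mod 26.
Reversing it on mpxstmux: m(12)→23·(12−12)≡0=a; p(15)→23·(15−12)≡17=r; x(23)→23·(23−12)≡19=t; s(18)→23·(18−12)≡8=i; t(19)→23·(19−12)≡5=f; m(12)→23·(12−12)≡0=a; u(20)→23·(20−12)≡2=c; x(23)→23·(23−12)≡19=t (all mod 26).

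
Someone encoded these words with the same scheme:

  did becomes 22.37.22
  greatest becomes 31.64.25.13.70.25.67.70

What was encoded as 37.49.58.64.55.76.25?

d(#4)→22 and i(#9)→37: differences scale by 3, so n = 3·pos + 10. Each letter becomes 3×(its alphabet position, a=1..z=26) + 10.
Decoding 37.49.58.64.55.76.25: 37→(37−10)÷3=9=i, 49→(49−10)÷3=13=m, 58→(58−10)÷3=16=p, 64→(64−10)÷3=18=r, 55→(55−10)÷3=15=o, 76→(76−10)÷3=22=v, 25→(25−10)÷3=5=e.

improve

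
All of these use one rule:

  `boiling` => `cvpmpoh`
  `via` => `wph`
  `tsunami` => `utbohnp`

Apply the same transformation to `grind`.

hspoe

The shift depends on letter class: consonant b→c is +1, but vowel o→v is +7. The rule splits by letter class: vowels +7, consonants +1.
Applying it to grind: g(cons)+1=h, r(cons)+1=s, i(vowel)+7=p, n(cons)+1=o, d(cons)+1=e.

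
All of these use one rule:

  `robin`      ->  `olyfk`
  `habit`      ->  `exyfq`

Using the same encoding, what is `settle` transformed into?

pbqqib

Every letter moves 23 places later in the alphabet, wrapping around z→a.
For settle: s+23=p, e+23=b, t+23=q, t+23=q, l+23=i, e+23=b.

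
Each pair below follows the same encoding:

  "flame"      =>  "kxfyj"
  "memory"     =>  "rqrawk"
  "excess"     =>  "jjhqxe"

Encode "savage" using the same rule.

xmamlq

Shifts by position in flame: pos 0: f→k (+5), pos 1: l→x (+12), pos 2: a→f (+5), pos 3: m→y (+12) — repeating every 2. The shifts repeat in a cycle of length 2: positions 0,1,… shift by +5, +12, then the pattern repeats.
Applying it to savage: s+5=x, a+12=m, v+5=a, a+12=m, g+5=l, e+12=q.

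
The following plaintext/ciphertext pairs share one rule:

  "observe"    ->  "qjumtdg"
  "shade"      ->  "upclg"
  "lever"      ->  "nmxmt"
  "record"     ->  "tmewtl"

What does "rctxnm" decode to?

purple

Shifts by position in observe: pos 0: o→q (+2), pos 1: b→j (+8), pos 2: s→u (+2), pos 3: e→m (+8) — repeating every 2. A repeating key of period 2 is used — shifts +2, +8 over and over.
Undoing it on rctxnm: r−2=p, c−8=u, t−2=r, x−8=p, n−2=l, m−8=e.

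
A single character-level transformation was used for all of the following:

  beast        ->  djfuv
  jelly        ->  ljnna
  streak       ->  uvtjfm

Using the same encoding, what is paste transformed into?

The shift depends on letter class: consonant b→d is +2, but vowel e→j is +5. The rule splits by letter class: vowels +5, consonants +2.
Applying it to paste: p(cons)+2=r, a(vowel)+5=f, s(cons)+2=u, t(cons)+2=v, e(vowel)+5=j.

rfuvj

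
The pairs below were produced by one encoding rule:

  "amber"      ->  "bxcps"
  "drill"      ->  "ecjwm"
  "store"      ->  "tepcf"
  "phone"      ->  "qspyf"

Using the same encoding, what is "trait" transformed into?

ucbtu

Shifts by position in amber: pos 0: a→b (+1), pos 1: m→x (+11), pos 2: b→c (+1), pos 3: e→p (+11) — repeating every 2. It's a Vigenère-style cipher with numeric key [1,11]: position i shifts by key[i mod 2].
For trait: t+1=u, r+11=c, a+1=b, i+11=t, t+1=u.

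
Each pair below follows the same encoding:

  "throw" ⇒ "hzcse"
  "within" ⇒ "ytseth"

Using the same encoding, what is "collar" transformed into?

clwwzn

The word is reversed, then every letter is shifted forward by 11.
For collar: reverse → ralloc; then shift: r+11=c, a+11=l, l+11=w, l+11=w, o+11=z, c+11=n.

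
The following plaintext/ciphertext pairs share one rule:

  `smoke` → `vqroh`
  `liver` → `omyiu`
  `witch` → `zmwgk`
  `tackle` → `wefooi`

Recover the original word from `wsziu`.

tower

It's a Vigenère-style cipher with numeric key [3,4]: position i shifts by key[i mod 2].
Undoing it on wsziu: w−3=t, s−4=o, z−3=w, i−4=e, u−3=r.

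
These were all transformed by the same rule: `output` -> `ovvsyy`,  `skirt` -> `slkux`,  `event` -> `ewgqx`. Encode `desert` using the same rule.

dfuhvy

Each letter shifts forward by its position index (0, 1, 2, …) — the shift grows by one for each successive letter.
Applying it to desert: d+0=d, e+1=f, s+2=u, e+3=h, r+4=v, t+5=y.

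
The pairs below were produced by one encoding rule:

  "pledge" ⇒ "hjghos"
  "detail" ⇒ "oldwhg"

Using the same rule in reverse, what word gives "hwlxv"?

The output letters match the input read backwards, each shifted +3: pledge reversed is egdelp. The word is reversed, then every letter is shifted forward by 3.
Reversing it on hwlxv: shift back: h−3=e, w−3=t, l−3=i, x−3=u, v−3=s → etius; then reverse → suite.

suite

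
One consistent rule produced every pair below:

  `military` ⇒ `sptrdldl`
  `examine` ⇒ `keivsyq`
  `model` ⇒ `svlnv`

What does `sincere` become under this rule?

ypvlocq

Each letter shifts forward by (position + 6), i.e. 6, 7, 8, … — the shift grows by one for each successive letter.
Applying it to sincere: s+6=y, i+7=p, n+8=v, c+9=l, e+10=o, r+11=c, e+12=q.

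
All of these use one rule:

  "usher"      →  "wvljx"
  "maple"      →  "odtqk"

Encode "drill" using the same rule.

fumqr

In usher: u→w is +2, s→v is +3, h→l is +4, e→j is +5 — the shift increases by 1 each position. Each letter shifts forward by (position + 2), i.e. 2, 3, 4, … — the shift grows by one for each successive letter.
For drill: d+2=f, r+3=u, i+4=m, l+5=q, l+6=r.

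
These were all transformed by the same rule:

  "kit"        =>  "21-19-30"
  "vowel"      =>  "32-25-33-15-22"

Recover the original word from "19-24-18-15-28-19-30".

k is letter #11 and maps to 21: an offset of 10. Each letter is replaced by its alphabet position (a=1..z=26) + 10.
Decoding 19-24-18-15-28-19-30: 19→(19−10)÷1=9=i, 24→(24−10)÷1=14=n, 18→(18−10)÷1=8=h, 15→(15−10)÷1=5=e, 28→(28−10)÷1=18=r, 19→(19−10)÷1=9=i, 30→(30−10)÷1=20=t.

inherit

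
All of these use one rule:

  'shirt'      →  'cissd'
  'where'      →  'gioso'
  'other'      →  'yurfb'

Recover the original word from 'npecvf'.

It's a Vigenère-style cipher with numeric key [10,1]: position i shifts by key[i mod 2].
Undoing it on npecvf: n−10=d, p−1=o, e−10=u, c−1=b, v−10=l, f−1=e.

double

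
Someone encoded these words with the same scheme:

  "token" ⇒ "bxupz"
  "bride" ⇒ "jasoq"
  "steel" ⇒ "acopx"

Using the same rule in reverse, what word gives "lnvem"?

delta

In token: t→b is +8, o→x is +9, k→u is +10, e→p is +11 — the shift increases by 1 each position. The shift increases by 1 at each position, starting from +8: 8, 9, 10, ….
Decoding lnvem: l−8=d, n−9=e, v−10=l, e−11=t, m−12=a.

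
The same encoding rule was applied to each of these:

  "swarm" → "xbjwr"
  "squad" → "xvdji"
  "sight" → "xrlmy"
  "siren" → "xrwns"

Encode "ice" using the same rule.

The shift depends on letter class: consonant s→x is +5, but vowel a→j is +9. Vowels shift forward by 9 and consonants shift forward by 5.
Applying it to ice: i(vowel)+9=r, c(cons)+5=h, e(vowel)+9=n.

rhn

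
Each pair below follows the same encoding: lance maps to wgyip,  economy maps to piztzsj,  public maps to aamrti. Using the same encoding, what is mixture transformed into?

A repeating key of period 2 is used — shifts +11, +6 over and over.
For mixture: m+11=x, i+6=o, x+11=i, t+6=z, u+11=f, r+6=x, e+11=p.

xoizfxp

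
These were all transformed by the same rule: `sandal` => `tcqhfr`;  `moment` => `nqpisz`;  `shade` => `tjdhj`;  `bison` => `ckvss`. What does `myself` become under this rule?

naviql

In sandal: s→t is +1, a→c is +2, n→q is +3, d→h is +4 — the shift increases by 1 each position. Each letter shifts forward by (position + 1), i.e. 1, 2, 3, … — the shift grows by one for each successive letter.
On myself: m+1=n, y+2=a, s+3=v, e+4=i, l+5=q, f+6=l.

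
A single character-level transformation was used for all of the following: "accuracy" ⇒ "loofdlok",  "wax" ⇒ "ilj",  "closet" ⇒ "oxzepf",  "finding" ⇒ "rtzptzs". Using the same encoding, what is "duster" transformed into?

The shift depends on letter class: consonant c→o is +12, but vowel a→l is +11. Vowels shift forward by 11 and consonants shift forward by 12.
Applying it to duster: d(cons)+12=p, u(vowel)+11=f, s(cons)+12=e, t(cons)+12=f, e(vowel)+11=p, r(cons)+12=d.

pfefpd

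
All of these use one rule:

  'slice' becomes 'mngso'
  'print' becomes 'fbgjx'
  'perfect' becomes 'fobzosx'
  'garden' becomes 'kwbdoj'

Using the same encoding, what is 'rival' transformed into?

bgtwn

s(18)→m(12) and l(11)→n(13) fit y≡11x+22 (mod 26); the inverse of 11 mod 26 is 19. Treating letters as 0–25, the rule is x ↦ 11x + 22 (mod 26).
For rival: r(17)→11·17+22≡1=b; i(8)→11·8+22≡6=g; v(21)→11·21+22≡19=t; a(0)→11·0+22≡22=w; l(11)→11·11+22≡13=n (all mod 26).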